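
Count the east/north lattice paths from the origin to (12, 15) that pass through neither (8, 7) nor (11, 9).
Number of paths = 13473265

Inclusion–exclusion. Total paths: C(27, 12) = 17383860. Through P₁: C(15, 8)·C(12, 4) = 3185325. Through P₂: C(20, 11)·C(7, 1) = 1175720. Since P₁ is strictly southwest of P₂, a monotone path through both must visit P₁ then P₂; paths through both = C(15, 8)·C(5, 3)·C(7, 1) = 450450. Avoid both = 17383860 − 3185325 − 1175720 + 450450 = 13473265.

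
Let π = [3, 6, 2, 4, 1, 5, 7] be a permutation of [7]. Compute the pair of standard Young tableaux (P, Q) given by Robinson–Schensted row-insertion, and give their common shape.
P = [1, 4, 5, 7] / [2, 6] / [3];  Q = [1, 2, 6, 7] / [3, 4] / [5];  common shape = (4, 2, 1)

Row-insert the values π_1, π_2, … into P one at a time, bumping the leftmost entry strictly greater than the inserted value down to the next row. The recording tableau Q records, in position (i, j), the step at which that cell was added to P.
  Insert 3 (step 1): P = [3];  Q = [1]
  Insert 6 (step 2): P = [3, 6];  Q = [1, 2]
  Insert 2 (step 3): P = [2, 6] / [3];  Q = [1, 2] / [3]
  Insert 4 (step 4): P = [2, 4] / [3, 6];  Q = [1, 2] / [3, 4]
  Insert 1 (step 5): P = [1, 4] / [2, 6] / [3];  Q = [1, 2] / [3, 4] / [5]
  Insert 5 (step 6): P = [1, 4, 5] / [2, 6] / [3];  Q = [1, 2, 6] / [3, 4] / [5]
  Insert 7 (step 7): P = [1, 4, 5, 7] / [2, 6] / [3];  Q = [1, 2, 6, 7] / [3, 4] / [5]
Final shape: (4, 2, 1).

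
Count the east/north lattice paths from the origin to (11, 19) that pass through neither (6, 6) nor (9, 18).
Number of paths = 33911253

Inclusion–exclusion. Total paths: C(30, 11) = 54627300. Through P₁: C(12, 6)·C(18, 5) = 7916832. Through P₂: C(27, 9)·C(3, 2) = 14060475. Since P₁ is strictly southwest of P₂, a monotone path through both must visit P₁ then P₂; paths through both = C(12, 6)·C(15, 3)·C(3, 2) = 1261260. Avoid both = 54627300 − 7916832 − 14060475 + 1261260 = 33911253.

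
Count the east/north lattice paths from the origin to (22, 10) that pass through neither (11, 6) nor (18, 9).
Number of paths = 31610475

Inclusion–exclusion. Total paths: C(32, 22) = 64512240. Through P₁: C(17, 11)·C(15, 11) = 16893240. Through P₂: C(27, 18)·C(5, 4) = 23434125. Since P₁ is strictly southwest of P₂, a monotone path through both must visit P₁ then P₂; paths through both = C(17, 11)·C(10, 7)·C(5, 4) = 7425600. Avoid both = 64512240 − 16893240 − 23434125 + 7425600 = 31610475.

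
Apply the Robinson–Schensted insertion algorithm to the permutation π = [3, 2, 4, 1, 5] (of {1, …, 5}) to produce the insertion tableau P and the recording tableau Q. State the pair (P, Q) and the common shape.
P = [1, 4, 5] / [2] / [3];  Q = [1, 3, 5] / [2] / [4];  common shape = (3, 1, 1)

Row-insert the values π_1, π_2, … into P one at a time, bumping the leftmost entry strictly greater than the inserted value down to the next row. The recording tableau Q records, in position (i, j), the step at which that cell was added to P.
  Insert 3 (step 1): P = [3];  Q = [1]
  Insert 2 (step 2): P = [2] / [3];  Q = [1] / [2]
  Insert 4 (step 3): P = [2, 4] / [3];  Q = [1, 3] / [2]
  Insert 1 (step 4): P = [1, 4] / [2] / [3];  Q = [1, 3] / [2] / [4]
  Insert 5 (step 5): P = [1, 4, 5] / [2] / [3];  Q = [1, 3, 5] / [2] / [4]
Final shape: (3, 1, 1).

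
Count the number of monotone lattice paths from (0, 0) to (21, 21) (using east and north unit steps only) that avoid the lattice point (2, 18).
Number of paths = 538257581840

Total paths from (0, 0) to (21, 21): C(42, 21) = 538257874440. Paths through (2, 18): (paths (0, 0) → (2, 18)) × (paths (2, 18) → (21, 21)) = C(20, 2) · C(22, 19) = 190 · 1540 = 292600. Avoidance count = 538257874440 − 292600 = 538257581840.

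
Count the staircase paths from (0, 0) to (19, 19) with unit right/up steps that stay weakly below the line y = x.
C_19 = 1767263190

These NE paths below the diagonal are counted by the Catalan number C_n = (1/(n + 1)) · C(2n, n). For n = 19: C_19 = (1/20) · C(38, 19) = 35345263800/20 = 1767263190.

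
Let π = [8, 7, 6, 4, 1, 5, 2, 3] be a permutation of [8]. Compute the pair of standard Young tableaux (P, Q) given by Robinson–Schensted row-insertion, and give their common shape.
P = [1, 2, 3] / [4, 5] / [6] / [7] / [8];  Q = [1, 6, 8] / [2, 7] / [3] / [4] / [5];  common shape = (3, 2, 1, 1, 1)

Row-insert the values π_1, π_2, … into P one at a time, bumping the leftmost entry strictly greater than the inserted value down to the next row. The recording tableau Q records, in position (i, j), the step at which that cell was added to P.
  Insert 8 (step 1): P = [8];  Q = [1]
  Insert 7 (step 2): P = [7] / [8];  Q = [1] / [2]
  Insert 6 (step 3): P = [6] / [7] / [8];  Q = [1] / [2] / [3]
  Insert 4 (step 4): P = [4] / [6] / [7] / [8];  Q = [1] / [2] / [3] / [4]
  Insert 1 (step 5): P = [1] / [4] / [6] / [7] / [8];  Q = [1] / [2] / [3] / [4] / [5]
  Insert 5 (step 6): P = [1, 5] / [4] / [6] / [7] / [8];  Q = [1, 6] / [2] / [3] / [4] / [5]
  Insert 2 (step 7): P = [1, 2] / [4, 5] / [6] / [7] / [8];  Q = [1, 6] / [2, 7] / [3] / [4] / [5]
  Insert 3 (step 8): P = [1, 2, 3] / [4, 5] / [6] / [7] / [8];  Q = [1, 6, 8] / [2, 7] / [3] / [4] / [5]
Final shape: (3, 2, 1, 1, 1).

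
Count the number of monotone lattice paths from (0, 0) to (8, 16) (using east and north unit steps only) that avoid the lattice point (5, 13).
Number of paths = 564111

Total paths from (0, 0) to (8, 16): C(24, 8) = 735471. Paths through (5, 13): (paths (0, 0) → (5, 13)) × (paths (5, 13) → (8, 16)) = C(18, 5) · C(6, 3) = 8568 · 20 = 171360. Avoidance count = 735471 − 171360 = 564111.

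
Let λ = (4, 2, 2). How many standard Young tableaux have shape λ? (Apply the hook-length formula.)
# SYT of shape (4, 2, 2) = 56

Hook-length formula: f^λ = n! / Π hook(c), product over all cells c of the Young diagram. For λ = (4, 2, 2), n = 8 boxes. Hook lengths by row (left-to-right, top-to-bottom): [6, 5, 2, 1]; [3, 2]; [2, 1]. Product of hooks = 720. So f^λ = 8! / 720 = 40320 / 720 = 56.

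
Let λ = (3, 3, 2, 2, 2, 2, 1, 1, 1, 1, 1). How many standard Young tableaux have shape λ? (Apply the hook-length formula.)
# SYT of shape (3, 3, 2, 2, 2, 2, 1, 1, 1, 1, 1) = 639540

Hook-length formula: f^λ = n! / Π hook(c), product over all cells c of the Young diagram. For λ = (3, 3, 2, 2, 2, 2, 1, 1, 1, 1, 1), n = 19 boxes. Hook lengths by row (left-to-right, top-to-bottom): [13, 7, 2]; [12, 6, 1]; [10, 4]; [9, 3]; [8, 2]; [7, 1]; [5]; [4]; [3]; [2]; [1]. Product of hooks = 190207180800. So f^λ = 19! / 190207180800 = 121645100408832000 / 190207180800 = 639540.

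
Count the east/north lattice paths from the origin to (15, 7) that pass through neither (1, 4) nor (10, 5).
Number of paths = 105131

Inclusion–exclusion. Total paths: C(22, 15) = 170544. Through P₁: C(5, 1)·C(17, 14) = 3400. Through P₂: C(15, 10)·C(7, 5) = 63063. Since P₁ is strictly southwest of P₂, a monotone path through both must visit P₁ then P₂; paths through both = C(5, 1)·C(10, 9)·C(7, 5) = 1050. Avoid both = 170544 − 3400 − 63063 + 1050 = 105131.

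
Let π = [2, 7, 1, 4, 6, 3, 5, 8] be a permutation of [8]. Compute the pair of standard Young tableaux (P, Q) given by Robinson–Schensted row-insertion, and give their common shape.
P = [1, 3, 5, 8] / [2, 4, 6] / [7];  Q = [1, 2, 5, 8] / [3, 4, 7] / [6];  common shape = (4, 3, 1)

Row-insert the values π_1, π_2, … into P one at a time, bumping the leftmost entry strictly greater than the inserted value down to the next row. The recording tableau Q records, in position (i, j), the step at which that cell was added to P.
  Insert 2 (step 1): P = [2];  Q = [1]
  Insert 7 (step 2): P = [2, 7];  Q = [1, 2]
  Insert 1 (step 3): P = [1, 7] / [2];  Q = [1, 2] / [3]
  Insert 4 (step 4): P = [1, 4] / [2, 7];  Q = [1, 2] / [3, 4]
  Insert 6 (step 5): P = [1, 4, 6] / [2, 7];  Q = [1, 2, 5] / [3, 4]
  Insert 3 (step 6): P = [1, 3, 6] / [2, 4] / [7];  Q = [1, 2, 5] / [3, 4] / [6]
  Insert 5 (step 7): P = [1, 3, 5] / [2, 4, 6] / [7];  Q = [1, 2, 5] / [3, 4, 7] / [6]
  Insert 8 (step 8): P = [1, 3, 5, 8] / [2, 4, 6] / [7];  Q = [1, 2, 5, 8] / [3, 4, 7] / [6]
Final shape: (4, 3, 1).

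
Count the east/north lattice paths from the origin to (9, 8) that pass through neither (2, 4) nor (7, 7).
Number of paths = 11584

Inclusion–exclusion. Total paths: C(17, 9) = 24310. Through P₁: C(6, 2)·C(11, 7) = 4950. Through P₂: C(14, 7)·C(3, 2) = 10296. Since P₁ is strictly southwest of P₂, a monotone path through both must visit P₁ then P₂; paths through both = C(6, 2)·C(8, 5)·C(3, 2) = 2520. Avoid both = 24310 − 4950 − 10296 + 2520 = 11584.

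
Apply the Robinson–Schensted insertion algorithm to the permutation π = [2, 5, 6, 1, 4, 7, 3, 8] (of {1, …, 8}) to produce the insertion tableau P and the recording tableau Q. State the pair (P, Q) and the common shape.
P = [1, 3, 6, 7, 8] / [2, 4] / [5];  Q = [1, 2, 3, 6, 8] / [4, 5] / [7];  common shape = (5, 2, 1)

Row-insert the values π_1, π_2, … into P one at a time, bumping the leftmost entry strictly greater than the inserted value down to the next row. The recording tableau Q records, in position (i, j), the step at which that cell was added to P.
  Insert 2 (step 1): P = [2];  Q = [1]
  Insert 5 (step 2): P = [2, 5];  Q = [1, 2]
  Insert 6 (step 3): P = [2, 5, 6];  Q = [1, 2, 3]
  Insert 1 (step 4): P = [1, 5, 6] / [2];  Q = [1, 2, 3] / [4]
  Insert 4 (step 5): P = [1, 4, 6] / [2, 5];  Q = [1, 2, 3] / [4, 5]
  Insert 7 (step 6): P = [1, 4, 6, 7] / [2, 5];  Q = [1, 2, 3, 6] / [4, 5]
  Insert 3 (step 7): P = [1, 3, 6, 7] / [2, 4] / [5];  Q = [1, 2, 3, 6] / [4, 5] / [7]
  Insert 8 (step 8): P = [1, 3, 6, 7, 8] / [2, 4] / [5];  Q = [1, 2, 3, 6, 8] / [4, 5] / [7]
Final shape: (5, 2, 1).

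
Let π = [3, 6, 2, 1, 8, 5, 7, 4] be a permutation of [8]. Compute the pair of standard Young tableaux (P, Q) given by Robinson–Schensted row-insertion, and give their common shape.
P = [1, 4, 7] / [2, 5, 8] / [3, 6];  Q = [1, 2, 5] / [3, 6, 7] / [4, 8];  common shape = (3, 3, 2)

Row-insert the values π_1, π_2, … into P one at a time, bumping the leftmost entry strictly greater than the inserted value down to the next row. The recording tableau Q records, in position (i, j), the step at which that cell was added to P.
  Insert 3 (step 1): P = [3];  Q = [1]
  Insert 6 (step 2): P = [3, 6];  Q = [1, 2]
  Insert 2 (step 3): P = [2, 6] / [3];  Q = [1, 2] / [3]
  Insert 1 (step 4): P = [1, 6] / [2] / [3];  Q = [1, 2] / [3] / [4]
  Insert 8 (step 5): P = [1, 6, 8] / [2] / [3];  Q = [1, 2, 5] / [3] / [4]
  Insert 5 (step 6): P = [1, 5, 8] / [2, 6] / [3];  Q = [1, 2, 5] / [3, 6] / [4]
  Insert 7 (step 7): P = [1, 5, 7] / [2, 6, 8] / [3];  Q = [1, 2, 5] / [3, 6, 7] / [4]
  Insert 4 (step 8): P = [1, 4, 7] / [2, 5, 8] / [3, 6];  Q = [1, 2, 5] / [3, 6, 7] / [4, 8]
Final shape: (3, 3, 2).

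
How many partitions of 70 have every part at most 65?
p(70, parts ≤ 65) = 4087956

Use the recurrence p(n, m) = p(n, m−1) + p(n−m, m): either the largest part is < m (count p(n, m−1)) or the largest part is exactly m (remove one copy of m, count p(n−m, m)). With p(0, ·) = 1 this gives p(70, parts ≤ 65) = 4087956. (By conjugating Young diagrams, this also counts partitions of 70 into at most 65 parts.)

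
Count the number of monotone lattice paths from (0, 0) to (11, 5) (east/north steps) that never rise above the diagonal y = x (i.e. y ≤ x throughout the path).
Number of paths = 2548

By the reflection principle (André's argument), the number of monotone paths to (11, 5) with n ≤ m that never go above y = x is C(16, 11) − C(16, 12) = 4368 − 1820 = 2548.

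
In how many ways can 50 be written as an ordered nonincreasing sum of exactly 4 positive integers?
p(50, 4 parts) = 920

Partitions of n into exactly k parts are in bijection with partitions of n − k into at most k parts (subtract 1 from each part). So p(50, exactly 4) = p(46, parts ≤ 4). Computing via the recurrence p(m, j) = p(m, j−1) + p(m−j, j) gives 920.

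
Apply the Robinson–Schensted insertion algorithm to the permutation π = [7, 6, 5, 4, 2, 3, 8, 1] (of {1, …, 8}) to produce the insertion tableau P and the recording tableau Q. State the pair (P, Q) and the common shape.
P = [1, 3, 8] / [2] / [4] / [5] / [6] / [7];  Q = [1, 6, 7] / [2] / [3] / [4] / [5] / [8];  common shape = (3, 1, 1, 1, 1, 1)

Row-insert the values π_1, π_2, … into P one at a time, bumping the leftmost entry strictly greater than the inserted value down to the next row. The recording tableau Q records, in position (i, j), the step at which that cell was added to P.
  Insert 7 (step 1): P = [7];  Q = [1]
  Insert 6 (step 2): P = [6] / [7];  Q = [1] / [2]
  Insert 5 (step 3): P = [5] / [6] / [7];  Q = [1] / [2] / [3]
  Insert 4 (step 4): P = [4] / [5] / [6] / [7];  Q = [1] / [2] / [3] / [4]
  Insert 2 (step 5): P = [2] / [4] / [5] / [6] / [7];  Q = [1] / [2] / [3] / [4] / [5]
  Insert 3 (step 6): P = [2, 3] / [4] / [5] / [6] / [7];  Q = [1, 6] / [2] / [3] / [4] / [5]
  Insert 8 (step 7): P = [2, 3, 8] / [4] / [5] / [6] / [7];  Q = [1, 6, 7] / [2] / [3] / [4] / [5]
  Insert 1 (step 8): P = [1, 3, 8] / [2] / [4] / [5] / [6] / [7];  Q = [1, 6, 7] / [2] / [3] / [4] / [5] / [8]
Final shape: (3, 1, 1, 1, 1, 1).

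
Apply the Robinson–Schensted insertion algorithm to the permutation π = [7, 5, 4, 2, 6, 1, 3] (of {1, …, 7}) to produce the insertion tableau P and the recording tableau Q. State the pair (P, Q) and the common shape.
P = [1, 3] / [2, 6] / [4] / [5] / [7];  Q = [1, 5] / [2, 7] / [3] / [4] / [6];  common shape = (2, 2, 1, 1, 1)

Row-insert the values π_1, π_2, … into P one at a time, bumping the leftmost entry strictly greater than the inserted value down to the next row. The recording tableau Q records, in position (i, j), the step at which that cell was added to P.
  Insert 7 (step 1): P = [7];  Q = [1]
  Insert 5 (step 2): P = [5] / [7];  Q = [1] / [2]
  Insert 4 (step 3): P = [4] / [5] / [7];  Q = [1] / [2] / [3]
  Insert 2 (step 4): P = [2] / [4] / [5] / [7];  Q = [1] / [2] / [3] / [4]
  Insert 6 (step 5): P = [2, 6] / [4] / [5] / [7];  Q = [1, 5] / [2] / [3] / [4]
  Insert 1 (step 6): P = [1, 6] / [2] / [4] / [5] / [7];  Q = [1, 5] / [2] / [3] / [4] / [6]
  Insert 3 (step 7): P = [1, 3] / [2, 6] / [4] / [5] / [7];  Q = [1, 5] / [2, 7] / [3] / [4] / [6]
Final shape: (2, 2, 1, 1, 1).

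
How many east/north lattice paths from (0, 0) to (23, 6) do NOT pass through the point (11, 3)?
Number of paths = 309400

Total paths from (0, 0) to (23, 6): C(29, 23) = 475020. Paths through (11, 3): (paths (0, 0) → (11, 3)) × (paths (11, 3) → (23, 6)) = C(14, 11) · C(15, 12) = 364 · 455 = 165620. Avoidance count = 475020 − 165620 = 309400.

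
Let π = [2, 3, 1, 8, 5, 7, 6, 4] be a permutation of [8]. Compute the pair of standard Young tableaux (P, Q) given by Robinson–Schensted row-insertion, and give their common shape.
P = [1, 3, 4, 6] / [2, 5] / [7] / [8];  Q = [1, 2, 4, 6] / [3, 5] / [7] / [8];  common shape = (4, 2, 1, 1)

Row-insert the values π_1, π_2, … into P one at a time, bumping the leftmost entry strictly greater than the inserted value down to the next row. The recording tableau Q records, in position (i, j), the step at which that cell was added to P.
  Insert 2 (step 1): P = [2];  Q = [1]
  Insert 3 (step 2): P = [2, 3];  Q = [1, 2]
  Insert 1 (step 3): P = [1, 3] / [2];  Q = [1, 2] / [3]
  Insert 8 (step 4): P = [1, 3, 8] / [2];  Q = [1, 2, 4] / [3]
  Insert 5 (step 5): P = [1, 3, 5] / [2, 8];  Q = [1, 2, 4] / [3, 5]
  Insert 7 (step 6): P = [1, 3, 5, 7] / [2, 8];  Q = [1, 2, 4, 6] / [3, 5]
  Insert 6 (step 7): P = [1, 3, 5, 6] / [2, 7] / [8];  Q = [1, 2, 4, 6] / [3, 5] / [7]
  Insert 4 (step 8): P = [1, 3, 4, 6] / [2, 5] / [7] / [8];  Q = [1, 2, 4, 6] / [3, 5] / [7] / [8]
Final shape: (4, 2, 1, 1).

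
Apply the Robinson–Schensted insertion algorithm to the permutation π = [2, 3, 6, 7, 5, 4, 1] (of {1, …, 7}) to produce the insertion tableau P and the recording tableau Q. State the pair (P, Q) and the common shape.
P = [1, 3, 4, 7] / [2] / [5] / [6];  Q = [1, 2, 3, 4] / [5] / [6] / [7];  common shape = (4, 1, 1, 1)

Row-insert the values π_1, π_2, … into P one at a time, bumping the leftmost entry strictly greater than the inserted value down to the next row. The recording tableau Q records, in position (i, j), the step at which that cell was added to P.
  Insert 2 (step 1): P = [2];  Q = [1]
  Insert 3 (step 2): P = [2, 3];  Q = [1, 2]
  Insert 6 (step 3): P = [2, 3, 6];  Q = [1, 2, 3]
  Insert 7 (step 4): P = [2, 3, 6, 7];  Q = [1, 2, 3, 4]
  Insert 5 (step 5): P = [2, 3, 5, 7] / [6];  Q = [1, 2, 3, 4] / [5]
  Insert 4 (step 6): P = [2, 3, 4, 7] / [5] / [6];  Q = [1, 2, 3, 4] / [5] / [6]
  Insert 1 (step 7): P = [1, 3, 4, 7] / [2] / [5] / [6];  Q = [1, 2, 3, 4] / [5] / [6] / [7]
Final shape: (4, 1, 1, 1).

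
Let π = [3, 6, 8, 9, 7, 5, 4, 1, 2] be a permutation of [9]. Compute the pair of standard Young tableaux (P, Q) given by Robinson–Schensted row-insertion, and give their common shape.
P = [1, 2, 7, 9] / [3, 4] / [5] / [6] / [8];  Q = [1, 2, 3, 4] / [5, 9] / [6] / [7] / [8];  common shape = (4, 2, 1, 1, 1)

Row-insert the values π_1, π_2, … into P one at a time, bumping the leftmost entry strictly greater than the inserted value down to the next row. The recording tableau Q records, in position (i, j), the step at which that cell was added to P.
  Insert 3 (step 1): P = [3];  Q = [1]
  Insert 6 (step 2): P = [3, 6];  Q = [1, 2]
  Insert 8 (step 3): P = [3, 6, 8];  Q = [1, 2, 3]
  Insert 9 (step 4): P = [3, 6, 8, 9];  Q = [1, 2, 3, 4]
  Insert 7 (step 5): P = [3, 6, 7, 9] / [8];  Q = [1, 2, 3, 4] / [5]
  Insert 5 (step 6): P = [3, 5, 7, 9] / [6] / [8];  Q = [1, 2, 3, 4] / [5] / [6]
  Insert 4 (step 7): P = [3, 4, 7, 9] / [5] / [6] / [8];  Q = [1, 2, 3, 4] / [5] / [6] / [7]
  Insert 1 (step 8): P = [1, 4, 7, 9] / [3] / [5] / [6] / [8];  Q = [1, 2, 3, 4] / [5] / [6] / [7] / [8]
  Insert 2 (step 9): P = [1, 2, 7, 9] / [3, 4] / [5] / [6] / [8];  Q = [1, 2, 3, 4] / [5, 9] / [6] / [7] / [8]
Final shape: (4, 2, 1, 1, 1).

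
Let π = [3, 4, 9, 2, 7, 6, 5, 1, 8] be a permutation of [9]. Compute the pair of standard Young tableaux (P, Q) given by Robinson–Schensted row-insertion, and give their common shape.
P = [1, 4, 5, 8] / [2, 6] / [3] / [7] / [9];  Q = [1, 2, 3, 9] / [4, 5] / [6] / [7] / [8];  common shape = (4, 2, 1, 1, 1)

Row-insert the values π_1, π_2, … into P one at a time, bumping the leftmost entry strictly greater than the inserted value down to the next row. The recording tableau Q records, in position (i, j), the step at which that cell was added to P.
  Insert 3 (step 1): P = [3];  Q = [1]
  Insert 4 (step 2): P = [3, 4];  Q = [1, 2]
  Insert 9 (step 3): P = [3, 4, 9];  Q = [1, 2, 3]
  Insert 2 (step 4): P = [2, 4, 9] / [3];  Q = [1, 2, 3] / [4]
  Insert 7 (step 5): P = [2, 4, 7] / [3, 9];  Q = [1, 2, 3] / [4, 5]
  Insert 6 (step 6): P = [2, 4, 6] / [3, 7] / [9];  Q = [1, 2, 3] / [4, 5] / [6]
  Insert 5 (step 7): P = [2, 4, 5] / [3, 6] / [7] / [9];  Q = [1, 2, 3] / [4, 5] / [6] / [7]
  Insert 1 (step 8): P = [1, 4, 5] / [2, 6] / [3] / [7] / [9];  Q = [1, 2, 3] / [4, 5] / [6] / [7] / [8]
  Insert 8 (step 9): P = [1, 4, 5, 8] / [2, 6] / [3] / [7] / [9];  Q = [1, 2, 3, 9] / [4, 5] / [6] / [7] / [8]
Final shape: (4, 2, 1, 1, 1).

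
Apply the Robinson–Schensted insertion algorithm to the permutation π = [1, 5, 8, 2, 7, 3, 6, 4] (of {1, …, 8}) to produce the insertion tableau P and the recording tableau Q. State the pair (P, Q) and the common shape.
P = [1, 2, 3, 4] / [5, 6] / [7] / [8];  Q = [1, 2, 3, 7] / [4, 5] / [6] / [8];  common shape = (4, 2, 1, 1)

Row-insert the values π_1, π_2, … into P one at a time, bumping the leftmost entry strictly greater than the inserted value down to the next row. The recording tableau Q records, in position (i, j), the step at which that cell was added to P.
  Insert 1 (step 1): P = [1];  Q = [1]
  Insert 5 (step 2): P = [1, 5];  Q = [1, 2]
  Insert 8 (step 3): P = [1, 5, 8];  Q = [1, 2, 3]
  Insert 2 (step 4): P = [1, 2, 8] / [5];  Q = [1, 2, 3] / [4]
  Insert 7 (step 5): P = [1, 2, 7] / [5, 8];  Q = [1, 2, 3] / [4, 5]
  Insert 3 (step 6): P = [1, 2, 3] / [5, 7] / [8];  Q = [1, 2, 3] / [4, 5] / [6]
  Insert 6 (step 7): P = [1, 2, 3, 6] / [5, 7] / [8];  Q = [1, 2, 3, 7] / [4, 5] / [6]
  Insert 4 (step 8): P = [1, 2, 3, 4] / [5, 6] / [7] / [8];  Q = [1, 2, 3, 7] / [4, 5] / [6] / [8]
Final shape: (4, 2, 1, 1).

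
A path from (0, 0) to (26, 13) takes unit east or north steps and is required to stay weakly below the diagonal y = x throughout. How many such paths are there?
Number of paths = 4211628008

By the reflection principle (André's argument), the number of monotone paths to (26, 13) with n ≤ m that never go above y = x is C(39, 26) − C(39, 27) = 8122425444 − 3910797436 = 4211628008.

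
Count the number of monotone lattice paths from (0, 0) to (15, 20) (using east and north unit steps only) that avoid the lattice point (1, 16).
Number of paths = 3247891140

Total paths from (0, 0) to (15, 20): C(35, 15) = 3247943160. Paths through (1, 16): (paths (0, 0) → (1, 16)) × (paths (1, 16) → (15, 20)) = C(17, 1) · C(18, 14) = 17 · 3060 = 52020. Avoidance count = 3247943160 − 52020 = 3247891140.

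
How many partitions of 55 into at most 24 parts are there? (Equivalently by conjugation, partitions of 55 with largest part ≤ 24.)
p(55, parts ≤ 24) = 422664

Use the recurrence p(n, m) = p(n, m−1) + p(n−m, m): either the largest part is < m (count p(n, m−1)) or the largest part is exactly m (remove one copy of m, count p(n−m, m)). With p(0, ·) = 1 this gives p(55, parts ≤ 24) = 422664. (By conjugating Young diagrams, this also counts partitions of 55 into at most 24 parts.)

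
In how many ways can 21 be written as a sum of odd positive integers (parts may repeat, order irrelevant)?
p_odd(21) = 76

Enumerate partitions using only odd parts via the recurrence o(n, m) = o(n, m−2) + o(n−m, m) over odd m, starting from the largest odd part ≤ n. This gives p_odd(21) = 76. (Euler's theorem: equals the count of distinct-part partitions.)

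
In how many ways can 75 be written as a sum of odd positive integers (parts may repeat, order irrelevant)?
p_odd(75) = 48446

Enumerate partitions using only odd parts via the recurrence o(n, m) = o(n, m−2) + o(n−m, m) over odd m, starting from the largest odd part ≤ n. This gives p_odd(75) = 48446. (Euler's theorem: equals the count of distinct-part partitions.)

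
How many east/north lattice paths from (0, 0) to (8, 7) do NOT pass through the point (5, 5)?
Number of paths = 3915

Total paths from (0, 0) to (8, 7): C(15, 8) = 6435. Paths through (5, 5): (paths (0, 0) → (5, 5)) × (paths (5, 5) → (8, 7)) = C(10, 5) · C(5, 3) = 252 · 10 = 2520. Avoidance count = 6435 − 2520 = 3915.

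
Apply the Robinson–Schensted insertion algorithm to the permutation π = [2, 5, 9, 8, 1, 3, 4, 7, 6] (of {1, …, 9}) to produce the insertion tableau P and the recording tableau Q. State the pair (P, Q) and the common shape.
P = [1, 3, 4, 6] / [2, 5, 7] / [8] / [9];  Q = [1, 2, 3, 8] / [4, 6, 7] / [5] / [9];  common shape = (4, 3, 1, 1)

Row-insert the values π_1, π_2, … into P one at a time, bumping the leftmost entry strictly greater than the inserted value down to the next row. The recording tableau Q records, in position (i, j), the step at which that cell was added to P.
  Insert 2 (step 1): P = [2];  Q = [1]
  Insert 5 (step 2): P = [2, 5];  Q = [1, 2]
  Insert 9 (step 3): P = [2, 5, 9];  Q = [1, 2, 3]
  Insert 8 (step 4): P = [2, 5, 8] / [9];  Q = [1, 2, 3] / [4]
  Insert 1 (step 5): P = [1, 5, 8] / [2] / [9];  Q = [1, 2, 3] / [4] / [5]
  Insert 3 (step 6): P = [1, 3, 8] / [2, 5] / [9];  Q = [1, 2, 3] / [4, 6] / [5]
  Insert 4 (step 7): P = [1, 3, 4] / [2, 5, 8] / [9];  Q = [1, 2, 3] / [4, 6, 7] / [5]
  Insert 7 (step 8): P = [1, 3, 4, 7] / [2, 5, 8] / [9];  Q = [1, 2, 3, 8] / [4, 6, 7] / [5]
  Insert 6 (step 9): P = [1, 3, 4, 6] / [2, 5, 7] / [8] / [9];  Q = [1, 2, 3, 8] / [4, 6, 7] / [5] / [9]
Final shape: (4, 3, 1, 1).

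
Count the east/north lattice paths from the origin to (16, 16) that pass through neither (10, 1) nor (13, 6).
Number of paths = 592899910

Inclusion–exclusion. Total paths: C(32, 16) = 601080390. Through P₁: C(11, 10)·C(21, 6) = 596904. Through P₂: C(19, 13)·C(13, 3) = 7759752. Since P₁ is strictly southwest of P₂, a monotone path through both must visit P₁ then P₂; paths through both = C(11, 10)·C(8, 3)·C(13, 3) = 176176. Avoid both = 601080390 − 596904 − 7759752 + 176176 = 592899910.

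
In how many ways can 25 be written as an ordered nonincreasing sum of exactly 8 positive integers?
p(25, 8 parts) = 230

Partitions of n into exactly k parts are in bijection with partitions of n − k into at most k parts (subtract 1 from each part). So p(25, exactly 8) = p(17, parts ≤ 8). Computing via the recurrence p(m, j) = p(m, j−1) + p(m−j, j) gives 230.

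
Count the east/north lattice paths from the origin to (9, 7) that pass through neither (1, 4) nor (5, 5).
Number of paths = 7210

Inclusion–exclusion. Total paths: C(16, 9) = 11440. Through P₁: C(5, 1)·C(11, 8) = 825. Through P₂: C(10, 5)·C(6, 4) = 3780. Since P₁ is strictly southwest of P₂, a monotone path through both must visit P₁ then P₂; paths through both = C(5, 1)·C(5, 4)·C(6, 4) = 375. Avoid both = 11440 − 825 − 3780 + 375 = 7210.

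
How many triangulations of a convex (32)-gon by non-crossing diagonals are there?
C_30 = 3814986502092304

These polygon triangulations are counted by the Catalan number C_n = (1/(n + 1)) · C(2n, n). For n = 30: C_30 = (1/31) · C(60, 30) = 118264581564861424/31 = 3814986502092304.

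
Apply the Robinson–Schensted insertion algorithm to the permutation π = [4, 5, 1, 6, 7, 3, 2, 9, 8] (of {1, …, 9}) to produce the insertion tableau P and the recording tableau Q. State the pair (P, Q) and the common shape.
P = [1, 2, 6, 7, 8] / [3, 5, 9] / [4];  Q = [1, 2, 4, 5, 8] / [3, 6, 9] / [7];  common shape = (5, 3, 1)

Row-insert the values π_1, π_2, … into P one at a time, bumping the leftmost entry strictly greater than the inserted value down to the next row. The recording tableau Q records, in position (i, j), the step at which that cell was added to P.
  Insert 4 (step 1): P = [4];  Q = [1]
  Insert 5 (step 2): P = [4, 5];  Q = [1, 2]
  Insert 1 (step 3): P = [1, 5] / [4];  Q = [1, 2] / [3]
  Insert 6 (step 4): P = [1, 5, 6] / [4];  Q = [1, 2, 4] / [3]
  Insert 7 (step 5): P = [1, 5, 6, 7] / [4];  Q = [1, 2, 4, 5] / [3]
  Insert 3 (step 6): P = [1, 3, 6, 7] / [4, 5];  Q = [1, 2, 4, 5] / [3, 6]
  Insert 2 (step 7): P = [1, 2, 6, 7] / [3, 5] / [4];  Q = [1, 2, 4, 5] / [3, 6] / [7]
  Insert 9 (step 8): P = [1, 2, 6, 7, 9] / [3, 5] / [4];  Q = [1, 2, 4, 5, 8] / [3, 6] / [7]
  Insert 8 (step 9): P = [1, 2, 6, 7, 8] / [3, 5, 9] / [4];  Q = [1, 2, 4, 5, 8] / [3, 6, 9] / [7]
Final shape: (5, 3, 1).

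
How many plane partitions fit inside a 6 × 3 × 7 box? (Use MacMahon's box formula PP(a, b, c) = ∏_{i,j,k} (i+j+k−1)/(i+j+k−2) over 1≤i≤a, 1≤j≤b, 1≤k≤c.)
PP(6, 3, 7) = 131589315

Evaluate the triple product over i = 1..6, j = 1..3, k = 1..7. The factors are (2/1) · (3/2) · (4/3) · (5/4) · (6/5) · (7/6) · (8/7) · (3/2) · … (126 factors total). The numerators and denominators telescope so the product is an integer; carrying out the multiplication exactly gives PP(6, 3, 7) = 131589315.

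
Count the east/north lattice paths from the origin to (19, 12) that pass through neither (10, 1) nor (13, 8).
Number of paths = 96817265

Inclusion–exclusion. Total paths: C(31, 19) = 141120525. Through P₁: C(11, 10)·C(20, 9) = 1847560. Through P₂: C(21, 13)·C(10, 6) = 42732900. Since P₁ is strictly southwest of P₂, a monotone path through both must visit P₁ then P₂; paths through both = C(11, 10)·C(10, 3)·C(10, 6) = 277200. Avoid both = 141120525 − 1847560 − 42732900 + 277200 = 96817265.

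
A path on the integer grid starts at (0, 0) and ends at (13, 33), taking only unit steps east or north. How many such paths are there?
Number of paths = 101766230790

A monotone lattice path from (0, 0) to (13, 33) consists of 13 east steps and 33 north steps in some order, so it is determined by which 13 of the 46 steps are east. The count is C(46, 13) = 101766230790.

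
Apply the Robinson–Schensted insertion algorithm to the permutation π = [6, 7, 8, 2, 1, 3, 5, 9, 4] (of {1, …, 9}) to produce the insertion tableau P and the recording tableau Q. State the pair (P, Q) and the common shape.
P = [1, 3, 4, 9] / [2, 5, 8] / [6, 7];  Q = [1, 2, 3, 8] / [4, 6, 7] / [5, 9];  common shape = (4, 3, 2)

Row-insert the values π_1, π_2, … into P one at a time, bumping the leftmost entry strictly greater than the inserted value down to the next row. The recording tableau Q records, in position (i, j), the step at which that cell was added to P.
  Insert 6 (step 1): P = [6];  Q = [1]
  Insert 7 (step 2): P = [6, 7];  Q = [1, 2]
  Insert 8 (step 3): P = [6, 7, 8];  Q = [1, 2, 3]
  Insert 2 (step 4): P = [2, 7, 8] / [6];  Q = [1, 2, 3] / [4]
  Insert 1 (step 5): P = [1, 7, 8] / [2] / [6];  Q = [1, 2, 3] / [4] / [5]
  Insert 3 (step 6): P = [1, 3, 8] / [2, 7] / [6];  Q = [1, 2, 3] / [4, 6] / [5]
  Insert 5 (step 7): P = [1, 3, 5] / [2, 7, 8] / [6];  Q = [1, 2, 3] / [4, 6, 7] / [5]
  Insert 9 (step 8): P = [1, 3, 5, 9] / [2, 7, 8] / [6];  Q = [1, 2, 3, 8] / [4, 6, 7] / [5]
  Insert 4 (step 9): P = [1, 3, 4, 9] / [2, 5, 8] / [6, 7];  Q = [1, 2, 3, 8] / [4, 6, 7] / [5, 9]
Final shape: (4, 3, 2).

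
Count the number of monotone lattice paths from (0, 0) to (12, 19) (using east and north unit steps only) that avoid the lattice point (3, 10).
Number of paths = 127215205

Total paths from (0, 0) to (12, 19): C(31, 12) = 141120525. Paths through (3, 10): (paths (0, 0) → (3, 10)) × (paths (3, 10) → (12, 19)) = C(13, 3) · C(18, 9) = 286 · 48620 = 13905320. Avoidance count = 141120525 − 13905320 = 127215205.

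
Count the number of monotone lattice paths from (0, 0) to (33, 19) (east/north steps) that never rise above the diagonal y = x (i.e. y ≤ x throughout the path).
Number of paths = 33688403180250

By the reflection principle (André's argument), the number of monotone paths to (33, 19) with n ≤ m that never go above y = x is C(52, 33) − C(52, 34) = 76360380541900 − 42671977361650 = 33688403180250.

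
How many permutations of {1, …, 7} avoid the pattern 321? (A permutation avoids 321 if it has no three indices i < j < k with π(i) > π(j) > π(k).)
C_7 = 429

These 321-avoiding permutations are counted by the Catalan number C_n = (1/(n + 1)) · C(2n, n). For n = 7: C_7 = (1/8) · C(14, 7) = 3432/8 = 429.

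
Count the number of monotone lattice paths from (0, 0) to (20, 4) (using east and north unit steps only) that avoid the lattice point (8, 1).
Number of paths = 6531

Total paths from (0, 0) to (20, 4): C(24, 20) = 10626. Paths through (8, 1): (paths (0, 0) → (8, 1)) × (paths (8, 1) → (20, 4)) = C(9, 8) · C(15, 12) = 9 · 455 = 4095. Avoidance count = 10626 − 4095 = 6531.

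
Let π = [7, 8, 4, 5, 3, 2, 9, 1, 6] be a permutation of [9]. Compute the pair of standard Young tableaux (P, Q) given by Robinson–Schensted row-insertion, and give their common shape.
P = [1, 5, 6] / [2, 8, 9] / [3] / [4] / [7];  Q = [1, 2, 7] / [3, 4, 9] / [5] / [6] / [8];  common shape = (3, 3, 1, 1, 1)

Row-insert the values π_1, π_2, … into P one at a time, bumping the leftmost entry strictly greater than the inserted value down to the next row. The recording tableau Q records, in position (i, j), the step at which that cell was added to P.
  Insert 7 (step 1): P = [7];  Q = [1]
  Insert 8 (step 2): P = [7, 8];  Q = [1, 2]
  Insert 4 (step 3): P = [4, 8] / [7];  Q = [1, 2] / [3]
  Insert 5 (step 4): P = [4, 5] / [7, 8];  Q = [1, 2] / [3, 4]
  Insert 3 (step 5): P = [3, 5] / [4, 8] / [7];  Q = [1, 2] / [3, 4] / [5]
  Insert 2 (step 6): P = [2, 5] / [3, 8] / [4] / [7];  Q = [1, 2] / [3, 4] / [5] / [6]
  Insert 9 (step 7): P = [2, 5, 9] / [3, 8] / [4] / [7];  Q = [1, 2, 7] / [3, 4] / [5] / [6]
  Insert 1 (step 8): P = [1, 5, 9] / [2, 8] / [3] / [4] / [7];  Q = [1, 2, 7] / [3, 4] / [5] / [6] / [8]
  Insert 6 (step 9): P = [1, 5, 6] / [2, 8, 9] / [3] / [4] / [7];  Q = [1, 2, 7] / [3, 4, 9] / [5] / [6] / [8]
Final shape: (3, 3, 1, 1, 1).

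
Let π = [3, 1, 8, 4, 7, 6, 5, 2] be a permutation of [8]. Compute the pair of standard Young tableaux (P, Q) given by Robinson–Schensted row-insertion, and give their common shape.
P = [1, 2, 5] / [3, 4] / [6] / [7] / [8];  Q = [1, 3, 5] / [2, 4] / [6] / [7] / [8];  common shape = (3, 2, 1, 1, 1)

Row-insert the values π_1, π_2, … into P one at a time, bumping the leftmost entry strictly greater than the inserted value down to the next row. The recording tableau Q records, in position (i, j), the step at which that cell was added to P.
  Insert 3 (step 1): P = [3];  Q = [1]
  Insert 1 (step 2): P = [1] / [3];  Q = [1] / [2]
  Insert 8 (step 3): P = [1, 8] / [3];  Q = [1, 3] / [2]
  Insert 4 (step 4): P = [1, 4] / [3, 8];  Q = [1, 3] / [2, 4]
  Insert 7 (step 5): P = [1, 4, 7] / [3, 8];  Q = [1, 3, 5] / [2, 4]
  Insert 6 (step 6): P = [1, 4, 6] / [3, 7] / [8];  Q = [1, 3, 5] / [2, 4] / [6]
  Insert 5 (step 7): P = [1, 4, 5] / [3, 6] / [7] / [8];  Q = [1, 3, 5] / [2, 4] / [6] / [7]
  Insert 2 (step 8): P = [1, 2, 5] / [3, 4] / [6] / [7] / [8];  Q = [1, 3, 5] / [2, 4] / [6] / [7] / [8]
Final shape: (3, 2, 1, 1, 1).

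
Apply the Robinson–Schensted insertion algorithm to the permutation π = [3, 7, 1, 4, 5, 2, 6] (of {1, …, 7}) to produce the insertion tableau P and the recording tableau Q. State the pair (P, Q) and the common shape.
P = [1, 2, 5, 6] / [3, 4] / [7];  Q = [1, 2, 5, 7] / [3, 4] / [6];  common shape = (4, 2, 1)

Row-insert the values π_1, π_2, … into P one at a time, bumping the leftmost entry strictly greater than the inserted value down to the next row. The recording tableau Q records, in position (i, j), the step at which that cell was added to P.
  Insert 3 (step 1): P = [3];  Q = [1]
  Insert 7 (step 2): P = [3, 7];  Q = [1, 2]
  Insert 1 (step 3): P = [1, 7] / [3];  Q = [1, 2] / [3]
  Insert 4 (step 4): P = [1, 4] / [3, 7];  Q = [1, 2] / [3, 4]
  Insert 5 (step 5): P = [1, 4, 5] / [3, 7];  Q = [1, 2, 5] / [3, 4]
  Insert 2 (step 6): P = [1, 2, 5] / [3, 4] / [7];  Q = [1, 2, 5] / [3, 4] / [6]
  Insert 6 (step 7): P = [1, 2, 5, 6] / [3, 4] / [7];  Q = [1, 2, 5, 7] / [3, 4] / [6]
Final shape: (4, 2, 1).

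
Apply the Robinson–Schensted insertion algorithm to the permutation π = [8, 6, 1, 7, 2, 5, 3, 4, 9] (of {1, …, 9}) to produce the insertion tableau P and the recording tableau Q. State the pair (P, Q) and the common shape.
P = [1, 2, 3, 4, 9] / [5, 7] / [6] / [8];  Q = [1, 4, 6, 8, 9] / [2, 5] / [3] / [7];  common shape = (5, 2, 1, 1)

Row-insert the values π_1, π_2, … into P one at a time, bumping the leftmost entry strictly greater than the inserted value down to the next row. The recording tableau Q records, in position (i, j), the step at which that cell was added to P.
  Insert 8 (step 1): P = [8];  Q = [1]
  Insert 6 (step 2): P = [6] / [8];  Q = [1] / [2]
  Insert 1 (step 3): P = [1] / [6] / [8];  Q = [1] / [2] / [3]
  Insert 7 (step 4): P = [1, 7] / [6] / [8];  Q = [1, 4] / [2] / [3]
  Insert 2 (step 5): P = [1, 2] / [6, 7] / [8];  Q = [1, 4] / [2, 5] / [3]
  Insert 5 (step 6): P = [1, 2, 5] / [6, 7] / [8];  Q = [1, 4, 6] / [2, 5] / [3]
  Insert 3 (step 7): P = [1, 2, 3] / [5, 7] / [6] / [8];  Q = [1, 4, 6] / [2, 5] / [3] / [7]
  Insert 4 (step 8): P = [1, 2, 3, 4] / [5, 7] / [6] / [8];  Q = [1, 4, 6, 8] / [2, 5] / [3] / [7]
  Insert 9 (step 9): P = [1, 2, 3, 4, 9] / [5, 7] / [6] / [8];  Q = [1, 4, 6, 8, 9] / [2, 5] / [3] / [7]
Final shape: (5, 2, 1, 1).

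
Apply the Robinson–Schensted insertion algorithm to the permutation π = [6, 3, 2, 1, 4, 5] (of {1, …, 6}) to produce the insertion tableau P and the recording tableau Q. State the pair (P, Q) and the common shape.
P = [1, 4, 5] / [2] / [3] / [6];  Q = [1, 5, 6] / [2] / [3] / [4];  common shape = (3, 1, 1, 1)

Row-insert the values π_1, π_2, … into P one at a time, bumping the leftmost entry strictly greater than the inserted value down to the next row. The recording tableau Q records, in position (i, j), the step at which that cell was added to P.
  Insert 6 (step 1): P = [6];  Q = [1]
  Insert 3 (step 2): P = [3] / [6];  Q = [1] / [2]
  Insert 2 (step 3): P = [2] / [3] / [6];  Q = [1] / [2] / [3]
  Insert 1 (step 4): P = [1] / [2] / [3] / [6];  Q = [1] / [2] / [3] / [4]
  Insert 4 (step 5): P = [1, 4] / [2] / [3] / [6];  Q = [1, 5] / [2] / [3] / [4]
  Insert 5 (step 6): P = [1, 4, 5] / [2] / [3] / [6];  Q = [1, 5, 6] / [2] / [3] / [4]
Final shape: (3, 1, 1, 1).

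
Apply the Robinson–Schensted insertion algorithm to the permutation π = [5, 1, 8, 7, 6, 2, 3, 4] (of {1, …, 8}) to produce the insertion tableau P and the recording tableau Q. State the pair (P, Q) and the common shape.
P = [1, 2, 3, 4] / [5, 6] / [7] / [8];  Q = [1, 3, 7, 8] / [2, 4] / [5] / [6];  common shape = (4, 2, 1, 1)

Row-insert the values π_1, π_2, … into P one at a time, bumping the leftmost entry strictly greater than the inserted value down to the next row. The recording tableau Q records, in position (i, j), the step at which that cell was added to P.
  Insert 5 (step 1): P = [5];  Q = [1]
  Insert 1 (step 2): P = [1] / [5];  Q = [1] / [2]
  Insert 8 (step 3): P = [1, 8] / [5];  Q = [1, 3] / [2]
  Insert 7 (step 4): P = [1, 7] / [5, 8];  Q = [1, 3] / [2, 4]
  Insert 6 (step 5): P = [1, 6] / [5, 7] / [8];  Q = [1, 3] / [2, 4] / [5]
  Insert 2 (step 6): P = [1, 2] / [5, 6] / [7] / [8];  Q = [1, 3] / [2, 4] / [5] / [6]
  Insert 3 (step 7): P = [1, 2, 3] / [5, 6] / [7] / [8];  Q = [1, 3, 7] / [2, 4] / [5] / [6]
  Insert 4 (step 8): P = [1, 2, 3, 4] / [5, 6] / [7] / [8];  Q = [1, 3, 7, 8] / [2, 4] / [5] / [6]
Final shape: (4, 2, 1, 1).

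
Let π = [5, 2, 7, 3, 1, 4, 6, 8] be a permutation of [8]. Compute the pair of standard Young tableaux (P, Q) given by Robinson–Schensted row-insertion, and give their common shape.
P = [1, 3, 4, 6, 8] / [2, 7] / [5];  Q = [1, 3, 6, 7, 8] / [2, 4] / [5];  common shape = (5, 2, 1)

Row-insert the values π_1, π_2, … into P one at a time, bumping the leftmost entry strictly greater than the inserted value down to the next row. The recording tableau Q records, in position (i, j), the step at which that cell was added to P.
  Insert 5 (step 1): P = [5];  Q = [1]
  Insert 2 (step 2): P = [2] / [5];  Q = [1] / [2]
  Insert 7 (step 3): P = [2, 7] / [5];  Q = [1, 3] / [2]
  Insert 3 (step 4): P = [2, 3] / [5, 7];  Q = [1, 3] / [2, 4]
  Insert 1 (step 5): P = [1, 3] / [2, 7] / [5];  Q = [1, 3] / [2, 4] / [5]
  Insert 4 (step 6): P = [1, 3, 4] / [2, 7] / [5];  Q = [1, 3, 6] / [2, 4] / [5]
  Insert 6 (step 7): P = [1, 3, 4, 6] / [2, 7] / [5];  Q = [1, 3, 6, 7] / [2, 4] / [5]
  Insert 8 (step 8): P = [1, 3, 4, 6, 8] / [2, 7] / [5];  Q = [1, 3, 6, 7, 8] / [2, 4] / [5]
Final shape: (5, 2, 1).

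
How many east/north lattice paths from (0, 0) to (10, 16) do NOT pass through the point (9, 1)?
Number of paths = 5311575

Total paths from (0, 0) to (10, 16): C(26, 10) = 5311735. Paths through (9, 1): (paths (0, 0) → (9, 1)) × (paths (9, 1) → (10, 16)) = C(10, 9) · C(16, 1) = 10 · 16 = 160. Avoidance count = 5311735 − 160 = 5311575.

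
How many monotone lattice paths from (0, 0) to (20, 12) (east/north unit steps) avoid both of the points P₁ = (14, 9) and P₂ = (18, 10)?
Number of paths = 102925920

Inclusion–exclusion. Total paths: C(32, 20) = 225792840. Through P₁: C(23, 14)·C(9, 6) = 68643960. Through P₂: C(28, 18)·C(4, 2) = 78738660. Since P₁ is strictly southwest of P₂, a monotone path through both must visit P₁ then P₂; paths through both = C(23, 14)·C(5, 4)·C(4, 2) = 24515700. Avoid both = 225792840 − 68643960 − 78738660 + 24515700 = 102925920.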